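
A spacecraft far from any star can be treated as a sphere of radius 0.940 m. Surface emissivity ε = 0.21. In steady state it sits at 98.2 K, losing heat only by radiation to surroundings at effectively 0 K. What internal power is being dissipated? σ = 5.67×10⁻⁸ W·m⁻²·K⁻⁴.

P ≈ 12.3 W

Steady state: P = εσA T⁴.
A = 4πr² = 11.10 m²; T⁴ = (98.2)⁴ = 9.299×10⁷ K⁴.
P = 0.21 × 5.67×10⁻⁸ × 11.10 × 9.299×10⁷.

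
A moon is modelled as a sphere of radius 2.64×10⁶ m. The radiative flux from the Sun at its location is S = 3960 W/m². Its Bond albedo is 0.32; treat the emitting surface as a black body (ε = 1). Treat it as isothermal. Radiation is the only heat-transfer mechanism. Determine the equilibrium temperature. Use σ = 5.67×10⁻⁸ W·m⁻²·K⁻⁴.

At equilibrium, absorbed power = emitted power.
Absorbing cross-section = πr² = 2.190×10¹³ m²; emitting surface = 4πr² = 8.758×10¹³ m² (ratio 4).
(1−a)S·A_cross = εσ·A_surf·T⁴  ⇒  T⁴ = (1−a)S/(4σ).
T⁴ = 0.680·3960/(4·5.67×10⁻⁸) = 1.187×10¹⁰ K⁴.
T = (1.187×10¹⁰)^(1/4).

T ≈ 330 K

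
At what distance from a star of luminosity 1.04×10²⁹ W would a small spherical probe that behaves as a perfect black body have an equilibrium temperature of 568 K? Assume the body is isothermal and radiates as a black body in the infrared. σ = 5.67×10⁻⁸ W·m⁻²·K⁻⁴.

For an isothermal black-emitting sphere, (1−a)S·πr² = σ·4πr²·T⁴ ⇒ S = 4σT⁴/(1−a).
S = 4·5.67×10⁻⁸·(568)⁴/1.00 = 23610 W/m².
Flux falls as S = L/(4πd²), so d = √(L/(4πS)) = √(1.04×10²⁹/(4π·23610)).

d ≈ 5.92×10¹¹ m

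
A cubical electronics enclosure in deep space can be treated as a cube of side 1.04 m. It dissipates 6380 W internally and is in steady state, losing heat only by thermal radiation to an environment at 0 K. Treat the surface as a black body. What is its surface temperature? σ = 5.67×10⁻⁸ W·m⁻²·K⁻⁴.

Steady state: internal power = radiated power, P = εσA T⁴.
Radiating area A = 6L² = 6.490 m².
T⁴ = P/(εσA) = 6380/(1.0·5.67×10⁻⁸·6.490) = 1.734×10¹⁰ K⁴.
T = (1.734×10¹⁰)^(1/4).

T ≈ 363 K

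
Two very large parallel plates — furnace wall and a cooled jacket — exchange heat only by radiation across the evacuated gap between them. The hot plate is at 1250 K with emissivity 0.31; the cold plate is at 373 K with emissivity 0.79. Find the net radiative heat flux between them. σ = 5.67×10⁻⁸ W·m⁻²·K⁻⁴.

q ≈ 39300 W/m²

For two infinite grey parallel plates, q = σ(T₁⁴ − T₂⁴)/(1/ε₁ + 1/ε₂ − 1).
T₁⁴ − T₂⁴ = 2.441×10¹² − 1.936×10¹⁰ = 2.422×10¹² K⁴.
1/ε₁ + 1/ε₂ − 1 = 3.226 + 1.266 − 1 = 3.492.
q = 5.67×10⁻⁸ × 2.422×10¹² / 3.492.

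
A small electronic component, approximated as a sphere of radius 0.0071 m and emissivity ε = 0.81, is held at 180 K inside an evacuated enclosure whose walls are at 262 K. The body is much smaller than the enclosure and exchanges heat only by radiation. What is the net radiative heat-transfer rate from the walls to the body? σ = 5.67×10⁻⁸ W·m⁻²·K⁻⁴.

For a small grey body in a large enclosure: P_net = εσA(T_body⁴ − T_wall⁴).
A = 4πr² = 6.335×10⁻⁴ m²; T_body⁴ − T_wall⁴ = 1.050×10⁹ − 4.712×10⁹ = -3.662×10⁹ K⁴.
|P_net| = 0.81·5.67×10⁻⁸·6.335×10⁻⁴·3.662×10⁹.

P_net ≈ 0.107 W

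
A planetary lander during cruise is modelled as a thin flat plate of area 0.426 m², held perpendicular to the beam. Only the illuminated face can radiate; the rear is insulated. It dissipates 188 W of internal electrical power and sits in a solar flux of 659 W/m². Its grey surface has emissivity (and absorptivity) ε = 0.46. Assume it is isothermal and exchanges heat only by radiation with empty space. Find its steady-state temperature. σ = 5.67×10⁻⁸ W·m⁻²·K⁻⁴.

T ≈ 411 K

At steady state, absorbed solar power + internal power = radiated power.
Absorbed: α·S·A_cross = 0.46·659·0.4260 = 129.1 W (cross-section A).
Total input = 129.1 + 188 = 317.1 W.
Radiated: εσ·A_surf·T⁴ with A_surf = A = 0.4260 m².
T⁴ = 317.1/(0.46·5.67×10⁻⁸·0.4260) = 2.854×10¹⁰ K⁴.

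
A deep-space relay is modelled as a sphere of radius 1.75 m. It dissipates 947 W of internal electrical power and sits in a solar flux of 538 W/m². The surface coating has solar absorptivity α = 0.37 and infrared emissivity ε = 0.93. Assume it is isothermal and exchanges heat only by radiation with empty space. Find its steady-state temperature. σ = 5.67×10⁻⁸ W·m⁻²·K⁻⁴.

T ≈ 194 K

At steady state, absorbed solar power + internal power = radiated power.
Absorbed: α·S·A_cross = 0.37·538·9.621 = 1915 W (cross-section πr²).
Total input = 1915 + 947 = 2862 W.
Radiated: εσ·A_surf·T⁴ with A_surf = 4πr² = 38.48 m².
T⁴ = 2862/(0.93·5.67×10⁻⁸·38.48) = 1.410×10⁹ K⁴.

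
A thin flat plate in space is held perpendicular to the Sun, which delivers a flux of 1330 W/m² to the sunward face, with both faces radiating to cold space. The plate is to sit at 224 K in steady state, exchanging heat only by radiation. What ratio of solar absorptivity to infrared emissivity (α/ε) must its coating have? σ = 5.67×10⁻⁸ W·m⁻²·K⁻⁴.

α/ε ≈ 0.215

Balance: αS·A = εσ·2A·T⁴ ⇒ α/ε = 2σT⁴/S.
α/ε = 2·5.67×10⁻⁸·(224)⁴/1330 = 2·5.67×10⁻⁸·2.518×10⁹/1330.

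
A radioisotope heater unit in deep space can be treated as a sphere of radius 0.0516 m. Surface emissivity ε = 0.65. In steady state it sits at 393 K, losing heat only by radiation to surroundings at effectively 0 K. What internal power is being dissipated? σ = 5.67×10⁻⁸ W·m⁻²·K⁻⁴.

Steady state: P = εσA T⁴.
A = 4πr² = 0.03346 m²; T⁴ = (393)⁴ = 2.385×10¹⁰ K⁴.
P = 0.65 × 5.67×10⁻⁸ × 0.03346 × 2.385×10¹⁰.

P ≈ 29.4 W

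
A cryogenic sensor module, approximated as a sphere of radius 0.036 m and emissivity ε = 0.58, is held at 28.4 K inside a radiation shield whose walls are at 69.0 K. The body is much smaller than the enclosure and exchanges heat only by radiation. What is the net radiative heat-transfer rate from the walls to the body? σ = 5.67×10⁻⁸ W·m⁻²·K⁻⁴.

P_net ≈ 0.0118 W

For a small grey body in a large enclosure: P_net = εσA(T_body⁴ − T_wall⁴).
A = 4πr² = 0.01629 m²; T_body⁴ − T_wall⁴ = 6.505×10⁵ − 2.267×10⁷ = -2.202×10⁷ K⁴.
|P_net| = 0.58·5.67×10⁻⁸·0.01629·2.202×10⁷.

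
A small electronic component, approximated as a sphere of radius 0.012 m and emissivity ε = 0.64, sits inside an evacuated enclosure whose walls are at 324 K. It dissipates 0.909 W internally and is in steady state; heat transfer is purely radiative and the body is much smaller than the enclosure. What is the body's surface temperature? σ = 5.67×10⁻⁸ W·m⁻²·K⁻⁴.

For a small grey body in a large enclosure, net radiated power = εσA(T⁴ − T_w⁴).
Steady state: P = εσA(T⁴ − T_w⁴) with A = 4πr² = 0.001810 m².
T⁴ = P/(εσA) + T_w⁴ = 0.909/(0.64·5.67×10⁻⁸·0.001810) + (324)⁴
    = 1.384×10¹⁰ + 1.102×10¹⁰ = 2.486×10¹⁰ K⁴.

T ≈ 397 K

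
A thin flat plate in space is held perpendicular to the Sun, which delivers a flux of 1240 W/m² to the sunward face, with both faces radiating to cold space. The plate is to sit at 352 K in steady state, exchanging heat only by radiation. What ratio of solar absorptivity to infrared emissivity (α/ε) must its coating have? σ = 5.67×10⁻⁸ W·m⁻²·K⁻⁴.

Balance: αS·A = εσ·2A·T⁴ ⇒ α/ε = 2σT⁴/S.
α/ε = 2·5.67×10⁻⁸·(352)⁴/1240 = 2·5.67×10⁻⁸·1.535×10¹⁰/1240.

α/ε ≈ 1.40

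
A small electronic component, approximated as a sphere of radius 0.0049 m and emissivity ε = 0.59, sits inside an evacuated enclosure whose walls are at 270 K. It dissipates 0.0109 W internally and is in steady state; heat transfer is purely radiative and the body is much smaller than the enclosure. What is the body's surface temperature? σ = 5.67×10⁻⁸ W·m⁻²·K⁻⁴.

For a small grey body in a large enclosure, net radiated power = εσA(T⁴ − T_w⁴).
Steady state: P = εσA(T⁴ − T_w⁴) with A = 4πr² = 3.017×10⁻⁴ m².
T⁴ = P/(εσA) + T_w⁴ = 0.0109/(0.59·5.67×10⁻⁸·3.017×10⁻⁴) + (270)⁴
    = 1.080×10⁹ + 5.314×10⁹ = 6.394×10⁹ K⁴.

T ≈ 283 K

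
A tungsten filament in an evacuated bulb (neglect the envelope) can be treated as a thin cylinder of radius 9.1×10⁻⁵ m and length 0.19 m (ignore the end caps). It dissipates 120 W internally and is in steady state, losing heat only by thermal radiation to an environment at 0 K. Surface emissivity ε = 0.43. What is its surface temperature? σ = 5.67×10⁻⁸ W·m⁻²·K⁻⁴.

T ≈ 2590 K

Steady state: internal power = radiated power, P = εσA T⁴.
Radiating area A = 2πrL = 1.086×10⁻⁴ m².
T⁴ = P/(εσA) = 120/(0.43·5.67×10⁻⁸·1.086×10⁻⁴) = 4.531×10¹³ K⁴.
T = (4.531×10¹³)^(1/4).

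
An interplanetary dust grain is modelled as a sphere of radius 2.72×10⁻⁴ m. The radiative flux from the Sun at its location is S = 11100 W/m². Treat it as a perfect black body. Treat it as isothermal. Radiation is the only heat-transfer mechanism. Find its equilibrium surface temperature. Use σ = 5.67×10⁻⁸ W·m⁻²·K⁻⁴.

At equilibrium, absorbed power = emitted power.
Absorbing cross-section = πr² = 2.324×10⁻⁷ m²; emitting surface = 4πr² = 9.297×10⁻⁷ m² (ratio 4).
S·A_cross = εσ·A_surf·T⁴  ⇒  T⁴ = S/(4σ).
T⁴ = 1.00·11100/(4·5.67×10⁻⁸) = 4.894×10¹⁰ K⁴.
T = (4.894×10¹⁰)^(1/4).

T ≈ 470 K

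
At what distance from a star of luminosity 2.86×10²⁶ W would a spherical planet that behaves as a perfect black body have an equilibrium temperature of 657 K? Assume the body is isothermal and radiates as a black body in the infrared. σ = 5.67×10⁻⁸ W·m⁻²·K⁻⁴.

d ≈ 2.32×10¹⁰ m

For an isothermal black-emitting sphere, (1−a)S·πr² = σ·4πr²·T⁴ ⇒ S = 4σT⁴/(1−a).
S = 4·5.67×10⁻⁸·(657)⁴/1.00 = 42260 W/m².
Flux falls as S = L/(4πd²), so d = √(L/(4πS)) = √(2.86×10²⁶/(4π·42260)).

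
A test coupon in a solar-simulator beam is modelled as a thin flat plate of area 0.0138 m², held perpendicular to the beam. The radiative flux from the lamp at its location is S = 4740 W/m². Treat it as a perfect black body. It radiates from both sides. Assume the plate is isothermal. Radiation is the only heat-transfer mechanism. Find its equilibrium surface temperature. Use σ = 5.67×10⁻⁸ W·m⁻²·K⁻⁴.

T ≈ 452 K

At equilibrium, absorbed power = emitted power.
Absorbing cross-section = A = 0.01380 m²; emitting surface = 2A = 0.02760 m² (ratio 2).
S·A_cross = εσ·A_surf·T⁴  ⇒  T⁴ = S/(2σ).
T⁴ = 1.00·4740/(2·5.67×10⁻⁸) = 4.180×10¹⁰ K⁴.
T = (4.180×10¹⁰)^(1/4).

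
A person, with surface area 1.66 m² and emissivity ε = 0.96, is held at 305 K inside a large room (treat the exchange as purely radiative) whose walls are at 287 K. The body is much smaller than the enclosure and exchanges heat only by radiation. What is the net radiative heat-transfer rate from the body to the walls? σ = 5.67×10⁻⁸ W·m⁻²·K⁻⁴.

For a small grey body in a large enclosure: P_net = εσA(T_body⁴ − T_wall⁴).
A = 1.66 m²; T_body⁴ − T_wall⁴ = 8.654×10⁹ − 6.785×10⁹ = 1.869×10⁹ K⁴.
|P_net| = 0.96·5.67×10⁻⁸·1.660·1.869×10⁹.

P_net ≈ 169 W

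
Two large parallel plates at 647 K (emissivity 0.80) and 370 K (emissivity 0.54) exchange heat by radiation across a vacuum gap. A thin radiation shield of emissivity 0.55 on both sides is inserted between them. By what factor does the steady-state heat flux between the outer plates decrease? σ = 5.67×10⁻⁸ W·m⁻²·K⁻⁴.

factor ≈ 2.25

Without shield: q₀ = σΔ(T⁴)/(1/ε₁+1/ε₂−1) with denominator 2.102.
With shield the two gaps are in series; the resistances add: (1/ε₁+1/ε_s−1)+(1/ε_s+1/ε₂−1) = 2.068+2.670 = 4.738.
Heat-flux ratio q₀/q = 4.738/2.102.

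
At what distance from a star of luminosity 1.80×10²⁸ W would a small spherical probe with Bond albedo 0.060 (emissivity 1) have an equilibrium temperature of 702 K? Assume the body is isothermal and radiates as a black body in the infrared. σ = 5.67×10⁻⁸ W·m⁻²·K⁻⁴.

d ≈ 1.56×10¹¹ m

For an isothermal black-emitting sphere, (1−a)S·πr² = σ·4πr²·T⁴ ⇒ S = 4σT⁴/(1−a).
S = 4·5.67×10⁻⁸·(702)⁴/0.940 = 58600 W/m².
Flux falls as S = L/(4πd²), so d = √(L/(4πS)) = √(1.80×10²⁸/(4π·58600)).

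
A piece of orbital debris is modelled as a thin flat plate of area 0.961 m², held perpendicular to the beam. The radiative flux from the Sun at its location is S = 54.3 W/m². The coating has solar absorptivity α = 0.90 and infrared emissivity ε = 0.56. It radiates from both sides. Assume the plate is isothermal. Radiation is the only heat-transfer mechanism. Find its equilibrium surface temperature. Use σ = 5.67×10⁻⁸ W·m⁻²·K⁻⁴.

T ≈ 167 K

At equilibrium, absorbed power = emitted power.
Absorbing cross-section = A = 0.9610 m²; emitting surface = 2A = 1.922 m² (ratio 2).
αS·A_cross = εσ·A_surf·T⁴  ⇒  T⁴ = αS/(ε·2σ).
T⁴ = 0.900·54.3/(0.56·2·5.67×10⁻⁸) = 7.696×10⁸ K⁴.
T = (7.696×10⁸)^(1/4).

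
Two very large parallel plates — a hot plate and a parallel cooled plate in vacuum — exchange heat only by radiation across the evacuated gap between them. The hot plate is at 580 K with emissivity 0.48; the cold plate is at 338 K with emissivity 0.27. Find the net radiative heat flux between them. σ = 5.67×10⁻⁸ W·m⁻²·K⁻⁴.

For two infinite grey parallel plates, q = σ(T₁⁴ − T₂⁴)/(1/ε₁ + 1/ε₂ − 1).
T₁⁴ − T₂⁴ = 1.132×10¹¹ − 1.305×10¹⁰ = 1.001×10¹¹ K⁴.
1/ε₁ + 1/ε₂ − 1 = 2.083 + 3.704 − 1 = 4.787.
q = 5.67×10⁻⁸ × 1.001×10¹¹ / 4.787.

q ≈ 1190 W/m²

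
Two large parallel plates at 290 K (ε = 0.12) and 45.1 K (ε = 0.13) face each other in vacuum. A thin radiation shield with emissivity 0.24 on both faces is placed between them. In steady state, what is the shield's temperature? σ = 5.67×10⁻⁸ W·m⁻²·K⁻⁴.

In steady state the net flux on the hot side equals that on the cold side.
σ(T₁⁴−T_s⁴)/D₁ = σ(T_s⁴−T₂⁴)/D₂, with D₁ = 1/ε₁+1/ε_s−1 = 11.50, D₂ = 1/ε_s+1/ε₂−1 = 10.86.
Solve for T_s⁴: T_s⁴ = (D₂·T₁⁴ + D₁·T₂⁴)/(D₁+D₂) = 3.437×10⁹ K⁴.

T_s ≈ 242 K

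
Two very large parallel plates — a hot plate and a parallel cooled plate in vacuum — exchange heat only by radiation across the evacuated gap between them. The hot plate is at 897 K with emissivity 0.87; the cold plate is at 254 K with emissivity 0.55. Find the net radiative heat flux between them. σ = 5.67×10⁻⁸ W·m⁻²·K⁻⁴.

For two infinite grey parallel plates, q = σ(T₁⁴ − T₂⁴)/(1/ε₁ + 1/ε₂ − 1).
T₁⁴ − T₂⁴ = 6.474×10¹¹ − 4.162×10⁹ = 6.432×10¹¹ K⁴.
1/ε₁ + 1/ε₂ − 1 = 1.149 + 1.818 − 1 = 1.968.
q = 5.67×10⁻⁸ × 6.432×10¹¹ / 1.968.

q ≈ 18500 W/m²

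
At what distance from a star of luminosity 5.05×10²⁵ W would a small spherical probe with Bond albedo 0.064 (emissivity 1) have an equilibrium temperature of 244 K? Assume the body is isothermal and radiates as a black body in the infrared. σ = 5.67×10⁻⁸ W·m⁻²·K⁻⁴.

d ≈ 6.84×10¹⁰ m

For an isothermal black-emitting sphere, (1−a)S·πr² = σ·4πr²·T⁴ ⇒ S = 4σT⁴/(1−a).
S = 4·5.67×10⁻⁸·(244)⁴/0.936 = 858.9 W/m².
Flux falls as S = L/(4πd²), so d = √(L/(4πS)) = √(5.05×10²⁵/(4π·858.9)).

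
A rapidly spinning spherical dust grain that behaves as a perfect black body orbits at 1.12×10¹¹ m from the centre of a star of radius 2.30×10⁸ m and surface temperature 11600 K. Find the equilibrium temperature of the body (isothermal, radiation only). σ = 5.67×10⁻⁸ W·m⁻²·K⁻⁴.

T ≈ 372 K

The star's surface emits σT_*⁴; at distance d the flux is S = σT_*⁴(R_*/d)².
S = 5.67×10⁻⁸·(11600)⁴·(2.30×10⁸/1.12×10¹¹)² = 4329 W/m².
For an isothermal sphere T⁴ = (1−a)S/(4σ) = 1.909×10¹⁰ K⁴.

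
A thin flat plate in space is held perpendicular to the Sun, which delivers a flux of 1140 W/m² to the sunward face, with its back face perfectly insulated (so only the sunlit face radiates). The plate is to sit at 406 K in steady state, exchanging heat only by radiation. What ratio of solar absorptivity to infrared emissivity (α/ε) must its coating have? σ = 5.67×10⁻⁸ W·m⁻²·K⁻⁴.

Balance: αS·A = εσ·1A·T⁴ ⇒ α/ε = σT⁴/S.
α/ε = 5.67×10⁻⁸·(406)⁴/1140 = 5.67×10⁻⁸·2.717×10¹⁰/1140.

α/ε ≈ 1.35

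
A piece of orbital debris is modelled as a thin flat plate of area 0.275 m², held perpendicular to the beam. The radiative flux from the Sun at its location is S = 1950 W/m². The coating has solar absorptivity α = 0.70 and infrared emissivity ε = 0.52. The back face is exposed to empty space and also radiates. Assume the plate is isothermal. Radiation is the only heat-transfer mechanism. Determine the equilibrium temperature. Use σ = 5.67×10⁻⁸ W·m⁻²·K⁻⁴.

T ≈ 390 K

At equilibrium, absorbed power = emitted power.
Absorbing cross-section = A = 0.2750 m²; emitting surface = 2A = 0.5500 m² (ratio 2).
αS·A_cross = εσ·A_surf·T⁴  ⇒  T⁴ = αS/(ε·2σ).
T⁴ = 0.700·1950/(0.52·2·5.67×10⁻⁸) = 2.315×10¹⁰ K⁴.
T = (2.315×10¹⁰)^(1/4).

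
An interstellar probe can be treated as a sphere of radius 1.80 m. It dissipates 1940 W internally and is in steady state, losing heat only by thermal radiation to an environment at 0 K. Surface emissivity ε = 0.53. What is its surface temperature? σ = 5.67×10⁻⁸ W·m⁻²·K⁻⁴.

T ≈ 200 K

Steady state: internal power = radiated power, P = εσA T⁴.
Radiating area A = 4πr² = 40.72 m².
T⁴ = P/(εσA) = 1940/(0.53·5.67×10⁻⁸·40.72) = 1.586×10⁹ K⁴.
T = (1.586×10⁹)^(1/4).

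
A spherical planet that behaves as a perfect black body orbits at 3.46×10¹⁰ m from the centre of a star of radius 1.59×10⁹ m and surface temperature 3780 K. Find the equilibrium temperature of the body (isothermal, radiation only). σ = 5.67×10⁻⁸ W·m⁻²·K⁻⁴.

T ≈ 573 K

The star's surface emits σT_*⁴; at distance d the flux is S = σT_*⁴(R_*/d)².
S = 5.67×10⁻⁸·(3780)⁴·(1.59×10⁹/3.46×10¹⁰)² = 24450 W/m².
For an isothermal sphere T⁴ = (1−a)S/(4σ) = 1.078×10¹¹ K⁴.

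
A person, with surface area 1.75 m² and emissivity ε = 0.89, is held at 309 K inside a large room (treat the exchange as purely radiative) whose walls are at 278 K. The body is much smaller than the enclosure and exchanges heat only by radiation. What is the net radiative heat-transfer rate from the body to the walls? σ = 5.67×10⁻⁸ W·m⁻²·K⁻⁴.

For a small grey body in a large enclosure: P_net = εσA(T_body⁴ − T_wall⁴).
A = 1.75 m²; T_body⁴ − T_wall⁴ = 9.117×10⁹ − 5.973×10⁹ = 3.144×10⁹ K⁴.
|P_net| = 0.89·5.67×10⁻⁸·1.750·3.144×10⁹.

P_net ≈ 278 W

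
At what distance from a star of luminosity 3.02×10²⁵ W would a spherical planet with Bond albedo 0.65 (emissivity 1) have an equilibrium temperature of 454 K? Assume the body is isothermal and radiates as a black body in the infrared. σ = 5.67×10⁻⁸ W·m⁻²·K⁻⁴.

For an isothermal black-emitting sphere, (1−a)S·πr² = σ·4πr²·T⁴ ⇒ S = 4σT⁴/(1−a).
S = 4·5.67×10⁻⁸·(454)⁴/0.350 = 27530 W/m².
Flux falls as S = L/(4πd²), so d = √(L/(4πS)) = √(3.02×10²⁵/(4π·27530)).

d ≈ 9.34×10⁹ m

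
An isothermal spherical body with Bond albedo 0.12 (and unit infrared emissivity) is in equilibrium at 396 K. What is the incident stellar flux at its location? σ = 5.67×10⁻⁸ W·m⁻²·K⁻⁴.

S ≈ 6340 W/m²

(1−a)S·πr² = σ·4πr²·T⁴ ⇒ S = 4σT⁴/(1−a).
S = 4·5.67×10⁻⁸·2.459×10¹⁰/0.880.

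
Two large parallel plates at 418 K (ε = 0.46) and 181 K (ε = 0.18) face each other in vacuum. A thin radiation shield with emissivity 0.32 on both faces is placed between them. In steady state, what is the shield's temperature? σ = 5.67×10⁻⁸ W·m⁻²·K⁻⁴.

In steady state the net flux on the hot side equals that on the cold side.
σ(T₁⁴−T_s⁴)/D₁ = σ(T_s⁴−T₂⁴)/D₂, with D₁ = 1/ε₁+1/ε_s−1 = 4.299, D₂ = 1/ε_s+1/ε₂−1 = 7.681.
Solve for T_s⁴: T_s⁴ = (D₂·T₁⁴ + D₁·T₂⁴)/(D₁+D₂) = 1.996×10¹⁰ K⁴.

T_s ≈ 376 K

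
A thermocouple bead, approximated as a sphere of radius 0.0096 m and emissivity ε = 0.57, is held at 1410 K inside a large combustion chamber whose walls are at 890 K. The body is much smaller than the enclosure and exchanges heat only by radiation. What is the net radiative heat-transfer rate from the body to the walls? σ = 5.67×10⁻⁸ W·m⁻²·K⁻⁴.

P_net ≈ 124 W

For a small grey body in a large enclosure: P_net = εσA(T_body⁴ − T_wall⁴).
A = 4πr² = 0.001158 m²; T_body⁴ − T_wall⁴ = 3.953×10¹² − 6.274×10¹¹ = 3.325×10¹² K⁴.
|P_net| = 0.57·5.67×10⁻⁸·0.001158·3.325×10¹².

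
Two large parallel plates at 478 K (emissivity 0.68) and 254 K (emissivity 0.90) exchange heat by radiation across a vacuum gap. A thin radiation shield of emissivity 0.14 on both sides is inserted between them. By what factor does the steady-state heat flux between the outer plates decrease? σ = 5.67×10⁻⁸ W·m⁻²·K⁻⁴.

Without shield: q₀ = σΔ(T⁴)/(1/ε₁+1/ε₂−1) with denominator 1.582.
With shield the two gaps are in series; the resistances add: (1/ε₁+1/ε_s−1)+(1/ε_s+1/ε₂−1) = 7.613+7.254 = 14.87.
Heat-flux ratio q₀/q = 14.87/1.582.

factor ≈ 9.40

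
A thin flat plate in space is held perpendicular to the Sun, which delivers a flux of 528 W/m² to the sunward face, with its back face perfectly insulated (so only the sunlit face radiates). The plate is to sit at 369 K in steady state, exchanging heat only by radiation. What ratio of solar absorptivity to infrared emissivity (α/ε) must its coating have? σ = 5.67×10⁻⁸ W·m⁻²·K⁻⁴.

α/ε ≈ 1.99

Balance: αS·A = εσ·1A·T⁴ ⇒ α/ε = σT⁴/S.
α/ε = 5.67×10⁻⁸·(369)⁴/528 = 5.67×10⁻⁸·1.854×10¹⁰/528.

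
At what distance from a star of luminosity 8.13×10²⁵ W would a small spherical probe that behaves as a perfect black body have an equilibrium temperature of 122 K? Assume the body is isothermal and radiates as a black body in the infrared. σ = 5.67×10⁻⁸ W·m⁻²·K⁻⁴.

d ≈ 3.59×10¹¹ m

For an isothermal black-emitting sphere, (1−a)S·πr² = σ·4πr²·T⁴ ⇒ S = 4σT⁴/(1−a).
S = 4·5.67×10⁻⁸·(122)⁴/1.00 = 50.24 W/m².
Flux falls as S = L/(4πd²), so d = √(L/(4πS)) = √(8.13×10²⁵/(4π·50.24)).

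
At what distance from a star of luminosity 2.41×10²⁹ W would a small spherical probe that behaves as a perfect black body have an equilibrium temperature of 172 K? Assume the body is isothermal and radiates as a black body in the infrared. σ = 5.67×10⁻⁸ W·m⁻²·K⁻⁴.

d ≈ 9.83×10¹² m

For an isothermal black-emitting sphere, (1−a)S·πr² = σ·4πr²·T⁴ ⇒ S = 4σT⁴/(1−a).
S = 4·5.67×10⁻⁸·(172)⁴/1.00 = 198.5 W/m².
Flux falls as S = L/(4πd²), so d = √(L/(4πS)) = √(2.41×10²⁹/(4π·198.5)).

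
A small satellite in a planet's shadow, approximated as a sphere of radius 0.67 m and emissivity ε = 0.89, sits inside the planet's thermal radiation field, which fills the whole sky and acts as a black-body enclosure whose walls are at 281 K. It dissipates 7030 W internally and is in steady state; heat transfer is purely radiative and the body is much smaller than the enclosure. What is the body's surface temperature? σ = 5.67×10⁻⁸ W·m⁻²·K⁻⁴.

For a small grey body in a large enclosure, net radiated power = εσA(T⁴ − T_w⁴).
Steady state: P = εσA(T⁴ − T_w⁴) with A = 4πr² = 5.641 m².
T⁴ = P/(εσA) + T_w⁴ = 7030/(0.89·5.67×10⁻⁸·5.641) + (281)⁴
    = 2.470×10¹⁰ + 6.235×10⁹ = 3.093×10¹⁰ K⁴.

T ≈ 419 K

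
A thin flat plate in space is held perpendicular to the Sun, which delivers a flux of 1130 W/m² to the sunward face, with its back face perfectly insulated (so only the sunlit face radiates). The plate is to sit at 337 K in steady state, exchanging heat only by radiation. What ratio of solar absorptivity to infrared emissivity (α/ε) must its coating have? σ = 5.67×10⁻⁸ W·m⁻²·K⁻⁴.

Balance: αS·A = εσ·1A·T⁴ ⇒ α/ε = σT⁴/S.
α/ε = 5.67×10⁻⁸·(337)⁴/1130 = 5.67×10⁻⁸·1.290×10¹⁰/1130.

α/ε ≈ 0.647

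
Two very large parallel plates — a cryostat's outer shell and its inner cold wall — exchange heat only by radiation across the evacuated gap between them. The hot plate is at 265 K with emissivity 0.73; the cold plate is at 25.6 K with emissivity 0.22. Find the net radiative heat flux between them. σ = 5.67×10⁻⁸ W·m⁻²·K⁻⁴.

q ≈ 56.9 W/m²

For two infinite grey parallel plates, q = σ(T₁⁴ − T₂⁴)/(1/ε₁ + 1/ε₂ − 1).
T₁⁴ − T₂⁴ = 4.932×10⁹ − 4.295×10⁵ = 4.931×10⁹ K⁴.
1/ε₁ + 1/ε₂ − 1 = 1.370 + 4.545 − 1 = 4.915.
q = 5.67×10⁻⁸ × 4.931×10⁹ / 4.915.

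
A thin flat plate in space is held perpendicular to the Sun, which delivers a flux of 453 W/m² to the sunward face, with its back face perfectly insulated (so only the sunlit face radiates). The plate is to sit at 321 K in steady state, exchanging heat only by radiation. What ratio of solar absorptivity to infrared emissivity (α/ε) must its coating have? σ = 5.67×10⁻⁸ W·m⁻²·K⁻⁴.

Balance: αS·A = εσ·1A·T⁴ ⇒ α/ε = σT⁴/S.
α/ε = 5.67×10⁻⁸·(321)⁴/453 = 5.67×10⁻⁸·1.062×10¹⁰/453.

α/ε ≈ 1.33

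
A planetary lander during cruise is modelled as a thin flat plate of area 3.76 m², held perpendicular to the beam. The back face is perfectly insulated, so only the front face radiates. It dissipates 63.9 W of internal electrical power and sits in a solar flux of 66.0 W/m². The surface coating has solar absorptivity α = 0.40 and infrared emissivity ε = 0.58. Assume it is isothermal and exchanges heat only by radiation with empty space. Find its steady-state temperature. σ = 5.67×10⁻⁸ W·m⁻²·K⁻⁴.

At steady state, absorbed solar power + internal power = radiated power.
Absorbed: α·S·A_cross = 0.40·66.0·3.760 = 99.26 W (cross-section A).
Total input = 99.26 + 63.9 = 163.2 W.
Radiated: εσ·A_surf·T⁴ with A_surf = A = 3.760 m².
T⁴ = 163.2/(0.58·5.67×10⁻⁸·3.760) = 1.320×10⁹ K⁴.

T ≈ 191 K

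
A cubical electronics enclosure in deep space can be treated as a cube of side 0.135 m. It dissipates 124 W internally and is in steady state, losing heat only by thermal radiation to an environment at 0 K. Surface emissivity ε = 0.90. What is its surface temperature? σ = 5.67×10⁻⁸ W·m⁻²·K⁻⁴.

T ≈ 386 K

Steady state: internal power = radiated power, P = εσA T⁴.
Radiating area A = 6L² = 0.1094 m².
T⁴ = P/(εσA) = 124/(0.90·5.67×10⁻⁸·0.1094) = 2.222×10¹⁰ K⁴.
T = (2.222×10¹⁰)^(1/4).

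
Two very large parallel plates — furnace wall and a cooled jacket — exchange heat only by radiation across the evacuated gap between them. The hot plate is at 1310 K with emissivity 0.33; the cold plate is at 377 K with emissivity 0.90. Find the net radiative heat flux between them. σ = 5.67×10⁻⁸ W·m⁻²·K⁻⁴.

q ≈ 52800 W/m²

For two infinite grey parallel plates, q = σ(T₁⁴ − T₂⁴)/(1/ε₁ + 1/ε₂ − 1).
T₁⁴ − T₂⁴ = 2.945×10¹² − 2.020×10¹⁰ = 2.925×10¹² K⁴.
1/ε₁ + 1/ε₂ − 1 = 3.030 + 1.111 − 1 = 3.141.
q = 5.67×10⁻⁸ × 2.925×10¹² / 3.141.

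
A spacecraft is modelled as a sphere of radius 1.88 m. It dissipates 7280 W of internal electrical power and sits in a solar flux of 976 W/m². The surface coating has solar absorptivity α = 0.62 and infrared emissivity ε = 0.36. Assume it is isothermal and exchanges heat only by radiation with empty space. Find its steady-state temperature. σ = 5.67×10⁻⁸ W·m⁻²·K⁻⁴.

At steady state, absorbed solar power + internal power = radiated power.
Absorbed: α·S·A_cross = 0.62·976·11.10 = 6719 W (cross-section πr²).
Total input = 6719 + 7280 = 14000 W.
Radiated: εσ·A_surf·T⁴ with A_surf = 4πr² = 44.41 m².
T⁴ = 14000/(0.36·5.67×10⁻⁸·44.41) = 1.544×10¹⁰ K⁴.

T ≈ 353 K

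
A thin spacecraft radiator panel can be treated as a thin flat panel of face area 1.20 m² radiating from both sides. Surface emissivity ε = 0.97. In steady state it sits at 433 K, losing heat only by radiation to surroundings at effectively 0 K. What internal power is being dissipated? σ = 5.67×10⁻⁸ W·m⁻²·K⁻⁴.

Steady state: P = εσA T⁴.
A = 2·1.20 = 2.400 m²; T⁴ = (433)⁴ = 3.515×10¹⁰ K⁴.
P = 0.97 × 5.67×10⁻⁸ × 2.400 × 3.515×10¹⁰.

P ≈ 4640 W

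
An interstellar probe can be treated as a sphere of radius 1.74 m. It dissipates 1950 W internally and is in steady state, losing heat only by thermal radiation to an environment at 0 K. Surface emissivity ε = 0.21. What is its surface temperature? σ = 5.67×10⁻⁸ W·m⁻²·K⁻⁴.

Steady state: internal power = radiated power, P = εσA T⁴.
Radiating area A = 4πr² = 38.05 m².
T⁴ = P/(εσA) = 1950/(0.21·5.67×10⁻⁸·38.05) = 4.305×10⁹ K⁴.
T = (4.305×10⁹)^(1/4).

T ≈ 256 K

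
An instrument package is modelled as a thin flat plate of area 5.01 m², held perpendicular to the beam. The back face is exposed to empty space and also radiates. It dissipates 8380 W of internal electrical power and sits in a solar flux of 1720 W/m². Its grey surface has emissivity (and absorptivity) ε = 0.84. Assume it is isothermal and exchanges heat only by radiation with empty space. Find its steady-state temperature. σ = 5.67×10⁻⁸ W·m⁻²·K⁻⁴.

At steady state, absorbed solar power + internal power = radiated power.
Absorbed: α·S·A_cross = 0.84·1720·5.010 = 7238 W (cross-section A).
Total input = 7238 + 8380 = 15620 W.
Radiated: εσ·A_surf·T⁴ with A_surf = 2A = 10.02 m².
T⁴ = 15620/(0.84·5.67×10⁻⁸·10.02) = 3.273×10¹⁰ K⁴.

T ≈ 425 K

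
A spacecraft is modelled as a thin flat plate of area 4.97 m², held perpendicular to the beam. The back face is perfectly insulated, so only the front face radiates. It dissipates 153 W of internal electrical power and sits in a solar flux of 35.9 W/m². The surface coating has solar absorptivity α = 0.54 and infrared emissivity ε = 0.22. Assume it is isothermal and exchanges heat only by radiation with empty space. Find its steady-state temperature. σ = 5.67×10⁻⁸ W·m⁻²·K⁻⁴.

T ≈ 252 K

At steady state, absorbed solar power + internal power = radiated power.
Absorbed: α·S·A_cross = 0.54·35.9·4.970 = 96.35 W (cross-section A).
Total input = 96.35 + 153 = 249.3 W.
Radiated: εσ·A_surf·T⁴ with A_surf = A = 4.970 m².
T⁴ = 249.3/(0.22·5.67×10⁻⁸·4.970) = 4.022×10⁹ K⁴.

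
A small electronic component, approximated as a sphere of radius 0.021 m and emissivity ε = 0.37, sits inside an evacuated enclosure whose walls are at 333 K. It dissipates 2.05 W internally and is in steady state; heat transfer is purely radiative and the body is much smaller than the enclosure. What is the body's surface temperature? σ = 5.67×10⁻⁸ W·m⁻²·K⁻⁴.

For a small grey body in a large enclosure, net radiated power = εσA(T⁴ − T_w⁴).
Steady state: P = εσA(T⁴ − T_w⁴) with A = 4πr² = 0.005542 m².
T⁴ = P/(εσA) + T_w⁴ = 2.05/(0.37·5.67×10⁻⁸·0.005542) + (333)⁴
    = 1.763×10¹⁰ + 1.230×10¹⁰ = 2.993×10¹⁰ K⁴.

T ≈ 416 K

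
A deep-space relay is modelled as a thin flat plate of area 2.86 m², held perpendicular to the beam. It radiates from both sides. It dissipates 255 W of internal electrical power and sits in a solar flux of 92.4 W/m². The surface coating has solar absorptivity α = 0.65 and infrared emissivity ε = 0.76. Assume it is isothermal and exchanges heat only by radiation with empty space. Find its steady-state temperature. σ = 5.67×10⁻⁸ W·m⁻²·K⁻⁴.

T ≈ 204 K

At steady state, absorbed solar power + internal power = radiated power.
Absorbed: α·S·A_cross = 0.65·92.4·2.860 = 171.8 W (cross-section A).
Total input = 171.8 + 255 = 426.8 W.
Radiated: εσ·A_surf·T⁴ with A_surf = 2A = 5.720 m².
T⁴ = 426.8/(0.76·5.67×10⁻⁸·5.720) = 1.731×10⁹ K⁴.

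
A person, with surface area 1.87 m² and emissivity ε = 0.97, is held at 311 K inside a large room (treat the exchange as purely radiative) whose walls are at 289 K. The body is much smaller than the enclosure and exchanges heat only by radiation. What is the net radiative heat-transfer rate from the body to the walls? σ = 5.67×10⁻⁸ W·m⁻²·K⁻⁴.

P_net ≈ 245 W

For a small grey body in a large enclosure: P_net = εσA(T_body⁴ − T_wall⁴).
A = 1.87 m²; T_body⁴ − T_wall⁴ = 9.355×10⁹ − 6.976×10⁹ = 2.379×10⁹ K⁴.
|P_net| = 0.97·5.67×10⁻⁸·1.870·2.379×10⁹.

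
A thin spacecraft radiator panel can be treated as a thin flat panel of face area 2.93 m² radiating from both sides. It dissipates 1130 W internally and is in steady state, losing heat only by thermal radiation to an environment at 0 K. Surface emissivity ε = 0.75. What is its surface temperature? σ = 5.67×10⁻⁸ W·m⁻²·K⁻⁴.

T ≈ 259 K

Steady state: internal power = radiated power, P = εσA T⁴.
Radiating area A = 2·2.93 = 5.860 m².
T⁴ = P/(εσA) = 1130/(0.75·5.67×10⁻⁸·5.860) = 4.535×10⁹ K⁴.
T = (4.535×10⁹)^(1/4).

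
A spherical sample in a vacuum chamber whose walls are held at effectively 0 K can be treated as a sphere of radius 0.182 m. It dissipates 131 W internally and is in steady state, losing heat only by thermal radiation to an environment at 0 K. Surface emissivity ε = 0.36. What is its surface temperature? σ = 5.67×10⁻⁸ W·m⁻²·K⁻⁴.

T ≈ 352 K

Steady state: internal power = radiated power, P = εσA T⁴.
Radiating area A = 4πr² = 0.4162 m².
T⁴ = P/(εσA) = 131/(0.36·5.67×10⁻⁸·0.4162) = 1.542×10¹⁰ K⁴.
T = (1.542×10¹⁰)^(1/4).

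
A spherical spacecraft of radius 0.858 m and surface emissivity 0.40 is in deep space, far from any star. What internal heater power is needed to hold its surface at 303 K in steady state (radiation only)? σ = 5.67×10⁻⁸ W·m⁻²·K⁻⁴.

P = εσ·4πr²·T⁴.
4πr² = 9.251 m²; T⁴ = 8.429×10⁹ K⁴.
P = 0.40·5.67×10⁻⁸·9.251·8.429×10⁹.

P ≈ 1770 W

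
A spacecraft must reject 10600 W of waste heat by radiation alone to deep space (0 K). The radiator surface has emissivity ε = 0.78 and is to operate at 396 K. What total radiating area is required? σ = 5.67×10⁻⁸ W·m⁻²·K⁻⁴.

P = εσA T⁴ ⇒ A = P/(εσT⁴).
T⁴ = 2.459×10¹⁰ K⁴.
A = 10600/(0.78 × 5.67×10⁻⁸ × 2.459×10¹⁰).

A ≈ 9.75 m²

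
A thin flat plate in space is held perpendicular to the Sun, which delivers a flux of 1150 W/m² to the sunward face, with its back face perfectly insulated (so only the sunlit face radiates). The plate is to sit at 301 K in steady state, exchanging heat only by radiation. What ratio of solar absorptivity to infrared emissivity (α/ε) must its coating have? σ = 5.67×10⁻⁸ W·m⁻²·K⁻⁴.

Balance: αS·A = εσ·1A·T⁴ ⇒ α/ε = σT⁴/S.
α/ε = 5.67×10⁻⁸·(301)⁴/1150 = 5.67×10⁻⁸·8.209×10⁹/1150.

α/ε ≈ 0.405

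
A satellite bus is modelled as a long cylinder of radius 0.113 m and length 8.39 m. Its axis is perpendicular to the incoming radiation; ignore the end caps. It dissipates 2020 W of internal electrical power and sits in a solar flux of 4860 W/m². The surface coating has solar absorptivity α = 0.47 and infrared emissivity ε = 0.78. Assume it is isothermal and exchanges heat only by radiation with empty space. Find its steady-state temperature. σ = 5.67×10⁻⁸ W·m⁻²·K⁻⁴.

T ≈ 394 K

At steady state, absorbed solar power + internal power = radiated power.
Absorbed: α·S·A_cross = 0.47·4860·1.896 = 4331 W (cross-section 2rL).
Total input = 4331 + 2020 = 6351 W.
Radiated: εσ·A_surf·T⁴ with A_surf = 2πrL = 5.957 m².
T⁴ = 6351/(0.78·5.67×10⁻⁸·5.957) = 2.411×10¹⁰ K⁴.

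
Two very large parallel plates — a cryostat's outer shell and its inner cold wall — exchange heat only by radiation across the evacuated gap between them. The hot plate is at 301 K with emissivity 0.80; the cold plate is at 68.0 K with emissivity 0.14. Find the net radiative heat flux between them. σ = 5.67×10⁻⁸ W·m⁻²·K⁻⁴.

For two infinite grey parallel plates, q = σ(T₁⁴ − T₂⁴)/(1/ε₁ + 1/ε₂ − 1).
T₁⁴ − T₂⁴ = 8.209×10⁹ − 2.138×10⁷ = 8.187×10⁹ K⁴.
1/ε₁ + 1/ε₂ − 1 = 1.250 + 7.143 − 1 = 7.393.
q = 5.67×10⁻⁸ × 8.187×10⁹ / 7.393.

q ≈ 62.8 W/m²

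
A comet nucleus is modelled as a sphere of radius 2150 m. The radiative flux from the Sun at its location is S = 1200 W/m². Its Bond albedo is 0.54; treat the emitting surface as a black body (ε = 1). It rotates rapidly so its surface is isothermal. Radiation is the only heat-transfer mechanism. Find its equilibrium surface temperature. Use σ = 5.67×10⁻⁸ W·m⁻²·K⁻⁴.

T ≈ 222 K

At equilibrium, absorbed power = emitted power.
Absorbing cross-section = πr² = 1.452×10⁷ m²; emitting surface = 4πr² = 5.809×10⁷ m² (ratio 4).
(1−a)S·A_cross = εσ·A_surf·T⁴  ⇒  T⁴ = (1−a)S/(4σ).
T⁴ = 0.460·1200/(4·5.67×10⁻⁸) = 2.434×10⁹ K⁴.
T = (2.434×10⁹)^(1/4).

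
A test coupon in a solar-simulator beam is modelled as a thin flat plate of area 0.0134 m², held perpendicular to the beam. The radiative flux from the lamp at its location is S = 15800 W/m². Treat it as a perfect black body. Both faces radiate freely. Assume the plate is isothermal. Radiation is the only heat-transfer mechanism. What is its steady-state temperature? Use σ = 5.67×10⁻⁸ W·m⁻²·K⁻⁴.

At equilibrium, absorbed power = emitted power.
Absorbing cross-section = A = 0.01340 m²; emitting surface = 2A = 0.02680 m² (ratio 2).
S·A_cross = εσ·A_surf·T⁴  ⇒  T⁴ = S/(2σ).
T⁴ = 1.00·15800/(2·5.67×10⁻⁸) = 1.393×10¹¹ K⁴.
T = (1.393×10¹¹)^(1/4).

T ≈ 611 K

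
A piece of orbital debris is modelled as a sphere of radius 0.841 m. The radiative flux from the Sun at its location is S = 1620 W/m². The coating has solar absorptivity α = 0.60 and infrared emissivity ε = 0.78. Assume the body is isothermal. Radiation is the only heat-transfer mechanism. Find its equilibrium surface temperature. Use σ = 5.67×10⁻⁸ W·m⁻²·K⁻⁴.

At equilibrium, absorbed power = emitted power.
Absorbing cross-section = πr² = 2.222 m²; emitting surface = 4πr² = 8.888 m² (ratio 4).
αS·A_cross = εσ·A_surf·T⁴  ⇒  T⁴ = αS/(ε·4σ).
T⁴ = 0.600·1620/(0.78·4·5.67×10⁻⁸) = 5.495×10⁹ K⁴.
T = (5.495×10⁹)^(1/4).

T ≈ 272 K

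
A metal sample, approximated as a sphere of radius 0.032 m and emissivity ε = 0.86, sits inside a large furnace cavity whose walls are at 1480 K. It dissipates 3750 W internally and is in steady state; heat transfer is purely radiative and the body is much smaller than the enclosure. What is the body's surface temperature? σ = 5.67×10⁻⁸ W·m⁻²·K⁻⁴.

For a small grey body in a large enclosure, net radiated power = εσA(T⁴ − T_w⁴).
Steady state: P = εσA(T⁴ − T_w⁴) with A = 4πr² = 0.01287 m².
T⁴ = P/(εσA) + T_w⁴ = 3750/(0.86·5.67×10⁻⁸·0.01287) + (1480)⁴
    = 5.976×10¹² + 4.798×10¹² = 1.077×10¹³ K⁴.

T ≈ 1810 K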